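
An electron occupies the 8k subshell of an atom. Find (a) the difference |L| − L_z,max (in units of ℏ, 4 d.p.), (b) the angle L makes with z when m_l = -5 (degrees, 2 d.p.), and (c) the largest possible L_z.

8k means n = 8, l = 7.
|L| − L_z,max = (2√14 − 7)ℏ ≈ 0.4833ℏ.
For m_l = -5: cos θ = -5/√56, θ ≈ 131.92°.
L_z,max = lℏ = 7ℏ.

|L|−L_z,max ≈ 0.4833ℏ; θ(m_l=-5) ≈ 131.92°; L_z,max = 7ℏ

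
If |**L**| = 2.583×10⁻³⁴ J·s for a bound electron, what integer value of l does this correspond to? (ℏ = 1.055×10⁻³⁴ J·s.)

l = 2

Dividing by ℏ: |L|/ℏ ≈ 2.448.
l(l+1) ≈ 2.448² ≈ 5.99, so l = 2.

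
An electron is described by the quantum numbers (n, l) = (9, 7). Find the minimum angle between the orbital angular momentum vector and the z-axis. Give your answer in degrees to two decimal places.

θ_min ≈ 20.70°

|L| = ℏ√(l(l+1)) = 2√14 ℏ.
The smallest angle corresponds to the largest L_z, i.e. m_l = l = 7, giving L_z = 7ℏ.
cos θ_min = 7/√56, so θ_min ≈ 20.70°.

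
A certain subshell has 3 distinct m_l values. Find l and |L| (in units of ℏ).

2l + 1 = 3 ⇒ l = 1.
Then |L| = √(l(l+1)) ℏ = √2 ℏ.

l = 1, |L| = √2 ℏ ≈ 1.414ℏ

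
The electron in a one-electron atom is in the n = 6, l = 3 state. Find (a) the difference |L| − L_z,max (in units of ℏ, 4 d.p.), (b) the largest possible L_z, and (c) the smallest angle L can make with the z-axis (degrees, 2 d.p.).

|L|−L_z,max ≈ 0.4641ℏ; L_z,max = 3ℏ; θ_min ≈ 30.00°

|L| − L_z,max = (2√3 − 3)ℏ ≈ 0.4641ℏ.
L_z,max = lℏ = 3ℏ.
cos θ_min = 3/√12, so θ_min ≈ 30.00°.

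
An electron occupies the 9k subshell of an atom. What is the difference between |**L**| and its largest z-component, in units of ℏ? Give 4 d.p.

|L| − L_z,max ≈ 0.4833ℏ

For 9k, l = 7.
|L| = 2√14 ℏ ≈ 7.4833ℏ, while L_z,max = lℏ = 7ℏ.
The difference is (2√14 − 7)ℏ ≈ 0.4833ℏ.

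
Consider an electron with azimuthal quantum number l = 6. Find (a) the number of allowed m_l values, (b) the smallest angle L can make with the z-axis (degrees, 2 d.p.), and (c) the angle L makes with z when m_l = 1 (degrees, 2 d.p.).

There are 2l+1 = 13 values of m_l.
cos θ_min = 6/√42, so θ_min ≈ 22.21°.
For m_l = 1: cos θ = 1/√42, θ ≈ 81.12°.

13 values; θ_min ≈ 22.21°; θ(m_l=1) ≈ 81.12°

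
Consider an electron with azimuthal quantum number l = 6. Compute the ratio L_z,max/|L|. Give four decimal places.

L_z,max/|L| = 0.9258

|L| = √42 ℏ ≈ 6.4807ℏ, while L_z,max = lℏ = 6ℏ.
L_z,max/|L| = 6/√42 = 0.9258.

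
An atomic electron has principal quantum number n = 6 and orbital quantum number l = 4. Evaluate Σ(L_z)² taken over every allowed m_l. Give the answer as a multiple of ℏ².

m_l runs from −4 to 4, i.e. {-4, -3, -2, -1, 0, 1, 2, 3, 4}.
Σ m_l² = 2·(1 + 4 + 9 + 16) = 60.

Σ(L_z)² = 60 ℏ²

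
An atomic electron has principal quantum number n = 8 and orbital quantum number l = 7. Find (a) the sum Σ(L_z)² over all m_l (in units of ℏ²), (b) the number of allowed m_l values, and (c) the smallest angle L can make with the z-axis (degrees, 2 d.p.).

Σ(L_z)² = 280 ℏ²; 15 values; θ_min ≈ 20.70°

Σ m_l² = 280, so Σ(L_z)² = 280 ℏ².
There are 2l+1 = 15 values of m_l.
cos θ_min = 7/√56, so θ_min ≈ 20.70°.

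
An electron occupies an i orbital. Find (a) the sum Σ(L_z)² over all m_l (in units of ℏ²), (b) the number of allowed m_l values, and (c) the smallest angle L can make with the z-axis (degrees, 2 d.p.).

Σ(L_z)² = 182 ℏ²; 13 values; θ_min ≈ 22.21°

For an i orbital, l = 6.
Σ m_l² = 182, so Σ(L_z)² = 182 ℏ².
There are 2l+1 = 13 values of m_l.
cos θ_min = 6/√42, so θ_min ≈ 22.21°.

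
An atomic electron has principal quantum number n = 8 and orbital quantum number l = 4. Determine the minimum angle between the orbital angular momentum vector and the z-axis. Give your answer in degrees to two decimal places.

|L| = ℏ√(l(l+1)) = 2√5 ℏ.
The smallest angle corresponds to the largest L_z, i.e. m_l = l = 4, giving L_z = 4ℏ.
cos θ_min = 4/√20, so θ_min ≈ 26.57°.

θ_min ≈ 26.57°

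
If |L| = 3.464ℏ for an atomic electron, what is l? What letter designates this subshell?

l = 3 (f orbital)

Since |L|² = l(l+1)ℏ², l(l+1) = 12.
The positive root is l = 3.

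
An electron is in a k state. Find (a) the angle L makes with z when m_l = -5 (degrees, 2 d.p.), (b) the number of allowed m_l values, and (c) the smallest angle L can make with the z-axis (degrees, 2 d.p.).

The letter k corresponds to l = 7.
For m_l = -5: cos θ = -5/√56, θ ≈ 131.92°.
There are 2l+1 = 15 values of m_l.
cos θ_min = 7/√56, so θ_min ≈ 20.70°.

θ(m_l=-5) ≈ 131.92°; 15 values; θ_min ≈ 20.70°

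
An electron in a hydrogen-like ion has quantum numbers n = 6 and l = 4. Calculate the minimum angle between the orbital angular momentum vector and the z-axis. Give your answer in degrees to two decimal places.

θ_min ≈ 26.57°

|L|² = l(l+1)ℏ² = 20ℏ², so |L| = 2√5 ℏ.
The smallest angle corresponds to the largest L_z, i.e. m_l = l = 4, giving L_z = 4ℏ.
cos θ_min = 4/√20, so θ_min ≈ 26.57°.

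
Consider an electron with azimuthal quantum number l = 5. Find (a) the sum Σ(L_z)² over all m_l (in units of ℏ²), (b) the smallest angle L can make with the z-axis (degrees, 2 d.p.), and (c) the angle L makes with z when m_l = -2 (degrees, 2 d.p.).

Σ(L_z)² = 110 ℏ²; θ_min ≈ 24.09°; θ(m_l=-2) ≈ 111.42°

Σ m_l² = 110, so Σ(L_z)² = 110 ℏ².
cos θ_min = 5/√30, so θ_min ≈ 24.09°.
For m_l = -2: cos θ = -2/√30, θ ≈ 111.42°.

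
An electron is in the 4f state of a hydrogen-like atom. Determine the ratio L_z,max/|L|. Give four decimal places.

4f means n = 4, l = 3.
|L| = 2√3 ℏ ≈ 3.4641ℏ, while L_z,max = lℏ = 3ℏ.
L_z,max/|L| = 3/√12 = 0.8660.

L_z,max/|L| = 0.8660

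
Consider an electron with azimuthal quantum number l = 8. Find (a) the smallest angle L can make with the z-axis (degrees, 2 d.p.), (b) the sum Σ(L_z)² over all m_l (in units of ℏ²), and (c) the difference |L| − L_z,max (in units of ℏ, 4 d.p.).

θ_min ≈ 19.47°; Σ(L_z)² = 408 ℏ²; |L|−L_z,max ≈ 0.4853ℏ

cos θ_min = 8/√72, so θ_min ≈ 19.47°.
Σ m_l² = 408, so Σ(L_z)² = 408 ℏ².
|L| − L_z,max = (6√2 − 8)ℏ ≈ 0.4853ℏ.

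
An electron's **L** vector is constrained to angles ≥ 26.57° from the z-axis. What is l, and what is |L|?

At minimum angle, m_l = l, so cos θ = l/√(l(l+1)); cos²θ = l/(l+1) = 0.7999.
l = cos²θ/sin²θ ≈ 4.
Then |L| = ℏ√(4·5) = 2√5 ℏ.

l = 4, |L| = 2√5 ℏ ≈ 4.472ℏ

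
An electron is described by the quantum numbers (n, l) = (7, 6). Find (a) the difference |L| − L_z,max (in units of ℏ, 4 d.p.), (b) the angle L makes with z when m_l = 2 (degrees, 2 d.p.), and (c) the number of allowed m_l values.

|L|−L_z,max ≈ 0.4807ℏ; θ(m_l=2) ≈ 72.02°; 13 values

|L| − L_z,max = (√42 − 6)ℏ ≈ 0.4807ℏ.
For m_l = 2: cos θ = 2/√42, θ ≈ 72.02°.
There are 2l+1 = 13 values of m_l.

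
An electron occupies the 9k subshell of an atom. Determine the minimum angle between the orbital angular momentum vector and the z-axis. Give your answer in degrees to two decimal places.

θ_min ≈ 20.70°

The 9k subshell has l = 7.
|L| = ℏ√(l(l+1)) = 2√14 ℏ.
The smallest angle corresponds to the largest L_z, i.e. m_l = l = 7, giving L_z = 7ℏ.
cos θ_min = 7/√56, so θ_min ≈ 20.70°.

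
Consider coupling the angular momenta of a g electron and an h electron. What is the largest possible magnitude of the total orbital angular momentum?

|L_tot|_max = 3√10 ℏ ≈ 9.487ℏ

Angular momentum addition gives L = |l₁ − l₂|, …, l₁ + l₂.
L ∈ {1, 2, 3, 4, 5, 6, 7, 8, 9}.
The largest magnitude corresponds to L = 9: |L_tot| = ℏ√(9·10) = 3√10 ℏ.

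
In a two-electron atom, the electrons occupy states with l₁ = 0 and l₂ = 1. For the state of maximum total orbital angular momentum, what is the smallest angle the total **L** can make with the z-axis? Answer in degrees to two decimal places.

θ_min ≈ 45.00°

L runs from |0 − 1| = 1 to 0 + 1 = 1.
L ∈ {1}.
The maximum is L = 1, with |L_tot| = ℏ√(1·2) = √2 ℏ.
The minimum angle with z is arccos(1/√2) ≈ 45.00°.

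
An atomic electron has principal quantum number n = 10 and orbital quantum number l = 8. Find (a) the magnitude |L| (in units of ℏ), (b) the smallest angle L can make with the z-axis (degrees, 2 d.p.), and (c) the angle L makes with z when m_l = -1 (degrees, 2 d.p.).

|L| = 6√2 ℏ ≈ 8.485ℏ; θ_min ≈ 19.47°; θ(m_l=-1) ≈ 96.77°

|L| = ℏ√(8·9) = 6√2 ℏ ≈ 8.485ℏ.
cos θ_min = 8/√72, so θ_min ≈ 19.47°.
For m_l = -1: cos θ = -1/√72, θ ≈ 96.77°.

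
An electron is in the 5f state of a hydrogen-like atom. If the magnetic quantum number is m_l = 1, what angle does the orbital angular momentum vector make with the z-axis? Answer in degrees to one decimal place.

θ ≈ 73.2°

5f means n = 5, l = 3.
|L|² = l(l+1)ℏ² = 12ℏ², so |L| = 2√3 ℏ.
L_z = m_l ℏ = 1ℏ.
cos θ = L_z/|L| = 1/√12, so θ ≈ 73.2°.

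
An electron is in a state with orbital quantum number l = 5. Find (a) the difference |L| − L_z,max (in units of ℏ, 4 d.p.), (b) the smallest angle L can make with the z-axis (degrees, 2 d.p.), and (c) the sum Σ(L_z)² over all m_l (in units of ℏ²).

|L|−L_z,max ≈ 0.4772ℏ; θ_min ≈ 24.09°; Σ(L_z)² = 110 ℏ²

|L| − L_z,max = (√30 − 5)ℏ ≈ 0.4772ℏ.
cos θ_min = 5/√30, so θ_min ≈ 24.09°.
Σ m_l² = 110, so Σ(L_z)² = 110 ℏ².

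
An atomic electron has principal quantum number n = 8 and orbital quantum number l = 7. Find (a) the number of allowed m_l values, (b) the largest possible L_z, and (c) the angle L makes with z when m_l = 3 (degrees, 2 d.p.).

There are 2l+1 = 15 values of m_l.
L_z,max = lℏ = 7ℏ.
For m_l = 3: cos θ = 3/√56, θ ≈ 66.37°.

15 values; L_z,max = 7ℏ; θ(m_l=3) ≈ 66.37°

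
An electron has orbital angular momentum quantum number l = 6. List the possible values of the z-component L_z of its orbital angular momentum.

L_z = m_l ℏ with m_l ranging from −l to +l in integer steps.
For l = 6: m_l ∈ {-6, -5, -4, -3, -2, -1, 0, 1, 2, 3, 4, 5, 6}.

L_z ∈ {−6ℏ, −5ℏ, −4ℏ, −3ℏ, −2ℏ, −ℏ, 0, ℏ, 2ℏ, 3ℏ, 4ℏ, 5ℏ, 6ℏ}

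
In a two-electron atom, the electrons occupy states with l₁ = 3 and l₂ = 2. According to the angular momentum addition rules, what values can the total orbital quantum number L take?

L = 1, 2, 3, 4, 5

Angular momentum addition gives L = |l₁ − l₂|, …, l₁ + l₂.
So L can be 1, 2, 3, 4, 5.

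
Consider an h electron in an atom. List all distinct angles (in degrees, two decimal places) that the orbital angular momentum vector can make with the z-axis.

θ ∈ {24.09°, 43.09°, 56.79°, 68.58°, 79.48°, 90.00°, 100.52°, 111.42°, 123.21°, 136.91°, 155.91°}

An h state has l = 5.
|L| = √(l(l+1)) ℏ = √30 ℏ.
cos θ = m_l/√30 for each m_l ∈ {-5, -4, -3, -2, -1, 0, 1, 2, 3, 4, 5}.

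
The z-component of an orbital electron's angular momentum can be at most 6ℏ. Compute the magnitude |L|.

The maximum L_z equals lℏ, giving l = 6.
|L| = ℏ√(l(l+1)) = √42 ℏ.

|L| = √42 ℏ ≈ 6.481ℏ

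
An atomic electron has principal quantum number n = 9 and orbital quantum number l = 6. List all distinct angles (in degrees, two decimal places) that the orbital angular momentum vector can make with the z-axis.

|L| = √(l(l+1)) ℏ = √42 ℏ.
cos θ = m_l/√42 for each m_l ∈ {-6, -5, -4, -3, -2, -1, 0, 1, 2, 3, 4, 5, 6}.

θ ∈ {22.21°, 39.51°, 51.89°, 62.42°, 72.02°, 81.12°, 90.00°, 98.88°, 107.98°, 117.58°, 128.11°, 140.49°, 157.79°}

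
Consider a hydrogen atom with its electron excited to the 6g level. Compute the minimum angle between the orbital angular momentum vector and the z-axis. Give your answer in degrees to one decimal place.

θ_min ≈ 26.6°

The 6g level has l = 4.
|L| = √(l(l+1)) ℏ = 2√5 ℏ.
The smallest angle corresponds to the largest L_z, i.e. m_l = l = 4, giving L_z = 4ℏ.
cos θ_min = 4/√20, so θ_min ≈ 26.6°.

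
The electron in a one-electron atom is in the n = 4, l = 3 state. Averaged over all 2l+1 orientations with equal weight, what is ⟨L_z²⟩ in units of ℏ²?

⟨L_z²⟩ = 4 ℏ²

The allowed m_l values are -3, -2, -1, 0, 1, 2, 3.
⟨L_z²⟩ = ℏ²·l(l+1)/3 = 4ℏ².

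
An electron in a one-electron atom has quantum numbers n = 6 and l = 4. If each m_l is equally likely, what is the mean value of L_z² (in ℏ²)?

⟨L_z²⟩ = 6.667 ℏ²

The allowed m_l values are -4, -3, -2, -1, 0, 1, 2, 3, 4.
⟨L_z²⟩ = ℏ²·(Σ m_l²)/(2l+1) = ℏ²·60/9 = 6.667ℏ².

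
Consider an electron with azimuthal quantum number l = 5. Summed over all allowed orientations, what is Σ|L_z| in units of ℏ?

Σ|L_z| = 30 ℏ

m_l ∈ {-5, -4, -3, -2, -1, 0, 1, 2, 3, 4, 5}.
Σ|m_l| = 2·5(5+1)/2 = 30.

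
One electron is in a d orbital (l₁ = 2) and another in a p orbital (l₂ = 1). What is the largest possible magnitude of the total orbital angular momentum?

|L_tot|_max = 2√3 ℏ ≈ 3.464ℏ

L runs from |2 − 1| = 1 to 2 + 1 = 3.
Allowed values: L = 1, 2, 3.
The largest magnitude corresponds to L = 3: |L_tot| = ℏ√(3·4) = 2√3 ℏ.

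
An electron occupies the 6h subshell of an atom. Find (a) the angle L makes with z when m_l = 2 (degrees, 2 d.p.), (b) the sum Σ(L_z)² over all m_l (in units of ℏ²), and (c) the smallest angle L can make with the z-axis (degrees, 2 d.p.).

θ(m_l=2) ≈ 68.58°; Σ(L_z)² = 110 ℏ²; θ_min ≈ 24.09°

For 6h, l = 5.
For m_l = 2: cos θ = 2/√30, θ ≈ 68.58°.
Σ m_l² = 110, so Σ(L_z)² = 110 ℏ².
cos θ_min = 5/√30, so θ_min ≈ 24.09°.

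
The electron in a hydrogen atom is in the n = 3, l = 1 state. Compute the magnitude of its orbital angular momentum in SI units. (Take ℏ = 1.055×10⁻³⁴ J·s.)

|L| = 1.492×10⁻³⁴ J·s

|L| = ℏ√(l(l+1)) = ℏ√(1·2) = √2 ℏ
Numerically, |L| = 1.414 × (1.055×10⁻³⁴ J·s) = 1.492×10⁻³⁴ J·s.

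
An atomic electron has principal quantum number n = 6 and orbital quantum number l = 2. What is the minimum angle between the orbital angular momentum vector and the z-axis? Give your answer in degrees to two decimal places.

|L| = ℏ√(l(l+1)) = √6 ℏ.
The smallest angle corresponds to the largest L_z, i.e. m_l = l = 2, giving L_z = 2ℏ.
cos θ_min = 2/√6, so θ_min ≈ 35.26°.

θ_min ≈ 35.26°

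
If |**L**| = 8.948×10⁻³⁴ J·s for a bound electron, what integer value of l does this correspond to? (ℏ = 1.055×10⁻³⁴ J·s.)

Dividing by ℏ: |L|/ℏ ≈ 8.482.
(|L|/ℏ)² = l(l+1) ≈ 71.94 ⇒ l = 8.

l = 8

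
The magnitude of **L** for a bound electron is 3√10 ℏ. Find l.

l = 9

|L| = ℏ√(l(l+1)), so l(l+1) = 90.
l² + l − 90 = 0 ⇒ l = 9.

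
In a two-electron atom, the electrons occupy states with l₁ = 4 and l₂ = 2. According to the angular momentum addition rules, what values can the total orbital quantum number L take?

L = 2, 3, 4, 5, 6

By the triangle rule, |l₁ − l₂| ≤ L ≤ l₁ + l₂.
So L can be 2, 3, 4, 5, 6.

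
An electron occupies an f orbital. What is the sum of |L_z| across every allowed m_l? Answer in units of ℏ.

For an f orbital, l = 3.
m_l ∈ {-3, -2, -1, 0, 1, 2, 3}.
Σ|m_l| = l(l+1) = 12.

Σ|L_z| = 12 ℏ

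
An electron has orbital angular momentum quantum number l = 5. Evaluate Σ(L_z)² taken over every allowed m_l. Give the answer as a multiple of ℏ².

Σ(L_z)² = 110 ℏ²

The allowed m_l values are -5, -4, -3, -2, -1, 0, 1, 2, 3, 4, 5.
Σ m_l² = 2·(1 + 4 + 9 + 16 + 25) = 110.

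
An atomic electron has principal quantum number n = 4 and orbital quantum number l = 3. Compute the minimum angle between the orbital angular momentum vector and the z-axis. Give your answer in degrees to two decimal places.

|L| = ℏ√(l(l+1)) = 2√3 ℏ.
The smallest angle corresponds to the largest L_z, i.e. m_l = l = 3, giving L_z = 3ℏ.
cos θ_min = 3/√12, so θ_min ≈ 30.00°.

θ_min ≈ 30.00°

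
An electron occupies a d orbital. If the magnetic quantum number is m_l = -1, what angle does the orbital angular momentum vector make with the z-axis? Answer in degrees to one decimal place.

A d state has l = 2.
|L| = ℏ√(l(l+1)) = √6 ℏ.
L_z = m_l ℏ = −1ℏ.
cos θ = L_z/|L| = -1/√6, so θ ≈ 114.1°.

θ ≈ 114.1°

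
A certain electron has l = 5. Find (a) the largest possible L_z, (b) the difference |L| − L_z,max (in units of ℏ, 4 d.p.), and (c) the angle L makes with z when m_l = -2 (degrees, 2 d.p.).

L_z,max = 5ℏ; |L|−L_z,max ≈ 0.4772ℏ; θ(m_l=-2) ≈ 111.42°

L_z,max = lℏ = 5ℏ.
|L| − L_z,max = (√30 − 5)ℏ ≈ 0.4772ℏ.
For m_l = -2: cos θ = -2/√30, θ ≈ 111.42°.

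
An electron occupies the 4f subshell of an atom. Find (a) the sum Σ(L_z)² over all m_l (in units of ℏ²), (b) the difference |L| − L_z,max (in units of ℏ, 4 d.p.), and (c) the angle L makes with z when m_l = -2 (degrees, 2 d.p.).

For 4f, l = 3.
Σ m_l² = 28, so Σ(L_z)² = 28 ℏ².
|L| − L_z,max = (2√3 − 3)ℏ ≈ 0.4641ℏ.
For m_l = -2: cos θ = -2/√12, θ ≈ 125.26°.

Σ(L_z)² = 28 ℏ²; |L|−L_z,max ≈ 0.4641ℏ; θ(m_l=-2) ≈ 125.26°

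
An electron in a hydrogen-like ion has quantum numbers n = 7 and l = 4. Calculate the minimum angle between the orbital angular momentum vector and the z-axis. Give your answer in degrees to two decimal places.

|L| = ℏ√(l(l+1)) = 2√5 ℏ.
The smallest angle corresponds to the largest L_z, i.e. m_l = l = 4, giving L_z = 4ℏ.
cos θ_min = 4/√20, so θ_min ≈ 26.57°.

θ_min ≈ 26.57°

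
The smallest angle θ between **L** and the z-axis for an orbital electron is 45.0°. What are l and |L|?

cos θ_min = l/√(l(l+1)) = √(l/(l+1)), so l/(l+1) = cos²(45.0°) = 0.5000.
Solving: l = 1.
Then |L| = ℏ√(1·2) = √2 ℏ.

l = 1, |L| = √2 ℏ ≈ 1.414ℏ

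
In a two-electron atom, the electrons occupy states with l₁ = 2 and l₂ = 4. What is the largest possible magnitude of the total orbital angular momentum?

L runs from |2 − 4| = 2 to 2 + 4 = 6.
So L can be 2, 3, 4, 5, 6.
The largest magnitude corresponds to L = 6: |L_tot| = ℏ√(6·7) = √42 ℏ.

|L_tot|_max = √42 ℏ ≈ 6.481ℏ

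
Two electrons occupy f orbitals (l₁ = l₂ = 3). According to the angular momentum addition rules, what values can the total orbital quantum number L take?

L = 0, 1, 2, 3, 4, 5, 6

By the triangle rule, |l₁ − l₂| ≤ L ≤ l₁ + l₂.
L ∈ {0, 1, 2, 3, 4, 5, 6}.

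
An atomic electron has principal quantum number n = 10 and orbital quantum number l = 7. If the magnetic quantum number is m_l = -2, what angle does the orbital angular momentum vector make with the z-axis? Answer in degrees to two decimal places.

θ ≈ 105.50°

|L|² = l(l+1)ℏ² = 56ℏ², so |L| = 2√14 ℏ.
L_z = m_l ℏ = −2ℏ.
cos θ = L_z/|L| = -2/√56, so θ ≈ 105.50°.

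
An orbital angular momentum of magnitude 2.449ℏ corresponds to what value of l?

l = 2

|L| = ℏ√(l(l+1)), so l(l+1) = 6.
l² + l − 6 = 0 ⇒ l = 2.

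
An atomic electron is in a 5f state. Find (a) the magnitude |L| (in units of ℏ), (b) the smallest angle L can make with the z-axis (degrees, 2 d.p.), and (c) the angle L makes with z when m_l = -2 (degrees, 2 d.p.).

|L| = 2√3 ℏ ≈ 3.464ℏ; θ_min ≈ 30.00°; θ(m_l=-2) ≈ 125.26°

For 5f, l = 3.
|L| = ℏ√(3·4) = 2√3 ℏ ≈ 3.464ℏ.
cos θ_min = 3/√12, so θ_min ≈ 30.00°.
For m_l = -2: cos θ = -2/√12, θ ≈ 125.26°.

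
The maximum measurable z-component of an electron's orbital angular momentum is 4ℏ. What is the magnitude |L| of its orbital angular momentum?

|L| = 2√5 ℏ ≈ 4.472ℏ

L_z,max = lℏ, so l = 4.
|L| = ℏ√(l(l+1)) = 2√5 ℏ.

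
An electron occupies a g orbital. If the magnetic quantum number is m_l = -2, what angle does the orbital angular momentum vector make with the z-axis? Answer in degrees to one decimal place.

G corresponds to l = 4.
|L| = ℏ√(l(l+1)) = 2√5 ℏ.
L_z = m_l ℏ = −2ℏ.
cos θ = L_z/|L| = -2/√20, so θ ≈ 116.6°.

θ ≈ 116.6°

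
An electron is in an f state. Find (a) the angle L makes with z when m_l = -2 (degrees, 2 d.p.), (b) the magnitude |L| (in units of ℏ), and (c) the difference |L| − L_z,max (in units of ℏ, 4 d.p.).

For an f orbital, l = 3.
For m_l = -2: cos θ = -2/√12, θ ≈ 125.26°.
|L| = ℏ√(3·4) = 2√3 ℏ ≈ 3.464ℏ.
|L| − L_z,max = (2√3 − 3)ℏ ≈ 0.4641ℏ.

θ(m_l=-2) ≈ 125.26°; |L| = 2√3 ℏ ≈ 3.464ℏ; |L|−L_z,max ≈ 0.4641ℏ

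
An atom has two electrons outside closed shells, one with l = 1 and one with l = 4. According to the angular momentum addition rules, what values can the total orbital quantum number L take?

Angular momentum addition gives L = |l₁ − l₂|, …, l₁ + l₂.
Allowed values: L = 3, 4, 5.

L = 3, 4, 5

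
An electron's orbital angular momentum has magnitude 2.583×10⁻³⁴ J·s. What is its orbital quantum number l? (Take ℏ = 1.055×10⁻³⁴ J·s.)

l = 2

|L|/ℏ = (2.583×10⁻³⁴)/(1.055×10⁻³⁴) ≈ 2.448.
Set l(l+1) = 5.99; the integer solution is l = 2.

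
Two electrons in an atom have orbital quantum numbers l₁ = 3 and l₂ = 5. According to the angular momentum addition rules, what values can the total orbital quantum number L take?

L = 2, 3, 4, 5, 6, 7, 8

By the triangle rule, |l₁ − l₂| ≤ L ≤ l₁ + l₂.
L ∈ {2, 3, 4, 5, 6, 7, 8}.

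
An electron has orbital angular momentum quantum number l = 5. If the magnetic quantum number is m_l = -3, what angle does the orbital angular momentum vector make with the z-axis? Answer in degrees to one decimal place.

|L| = √(l(l+1)) ℏ = √30 ℏ.
L_z = m_l ℏ = −3ℏ.
cos θ = L_z/|L| = -3/√30, so θ ≈ 123.2°.

θ ≈ 123.2°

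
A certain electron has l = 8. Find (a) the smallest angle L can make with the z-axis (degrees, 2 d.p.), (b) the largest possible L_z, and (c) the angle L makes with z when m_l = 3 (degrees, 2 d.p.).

cos θ_min = 8/√72, so θ_min ≈ 19.47°.
L_z,max = lℏ = 8ℏ.
For m_l = 3: cos θ = 3/√72, θ ≈ 69.30°.

θ_min ≈ 19.47°; L_z,max = 8ℏ; θ(m_l=3) ≈ 69.30°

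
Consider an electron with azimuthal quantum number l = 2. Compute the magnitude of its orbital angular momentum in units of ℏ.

|L| = ℏ√(l(l+1)) = ℏ√(2·3) = √6 ℏ

|L| = √6 ℏ ≈ 2.449ℏ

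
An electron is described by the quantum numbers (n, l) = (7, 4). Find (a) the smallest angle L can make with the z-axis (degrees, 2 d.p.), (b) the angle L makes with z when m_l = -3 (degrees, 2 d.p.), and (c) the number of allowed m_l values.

θ_min ≈ 26.57°; θ(m_l=-3) ≈ 132.13°; 9 values

cos θ_min = 4/√20, so θ_min ≈ 26.57°.
For m_l = -3: cos θ = -3/√20, θ ≈ 132.13°.
There are 2l+1 = 9 values of m_l.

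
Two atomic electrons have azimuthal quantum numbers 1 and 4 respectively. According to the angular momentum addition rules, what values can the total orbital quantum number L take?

L = 3, 4, 5

The total orbital quantum number L ranges from |l₁ − l₂| to l₁ + l₂ in integer steps.
Allowed values: L = 3, 4, 5.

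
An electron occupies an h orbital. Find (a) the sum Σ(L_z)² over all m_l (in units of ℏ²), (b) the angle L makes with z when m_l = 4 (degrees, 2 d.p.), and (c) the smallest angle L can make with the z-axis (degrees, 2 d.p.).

The letter h corresponds to l = 5.
Σ m_l² = 110, so Σ(L_z)² = 110 ℏ².
For m_l = 4: cos θ = 4/√30, θ ≈ 43.09°.
cos θ_min = 5/√30, so θ_min ≈ 24.09°.

Σ(L_z)² = 110 ℏ²; θ(m_l=4) ≈ 43.09°; θ_min ≈ 24.09°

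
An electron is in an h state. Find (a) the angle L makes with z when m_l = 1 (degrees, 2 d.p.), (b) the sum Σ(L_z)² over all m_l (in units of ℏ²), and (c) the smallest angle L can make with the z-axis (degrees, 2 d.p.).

For an h orbital, l = 5.
For m_l = 1: cos θ = 1/√30, θ ≈ 79.48°.
Σ m_l² = 110, so Σ(L_z)² = 110 ℏ².
cos θ_min = 5/√30, so θ_min ≈ 24.09°.

θ(m_l=1) ≈ 79.48°; Σ(L_z)² = 110 ℏ²; θ_min ≈ 24.09°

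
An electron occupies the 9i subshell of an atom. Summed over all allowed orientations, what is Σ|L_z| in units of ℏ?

The 9i subshell has l = 6.
m_l runs from −6 to 6, i.e. {-6, -5, -4, -3, -2, -1, 0, 1, 2, 3, 4, 5, 6}.
Σ|m_l| = l(l+1) = 42.

Σ|L_z| = 42 ℏ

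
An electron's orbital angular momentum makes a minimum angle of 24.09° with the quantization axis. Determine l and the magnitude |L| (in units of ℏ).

l = 5, |L| = √30 ℏ ≈ 5.477ℏ

At minimum angle, m_l = l, so cos θ = l/√(l(l+1)); cos²θ = l/(l+1) = 0.8334.
Thus l = 0.8334/(1 − 0.8334) ≈ 5.
Then |L| = ℏ√(5·6) = √30 ℏ.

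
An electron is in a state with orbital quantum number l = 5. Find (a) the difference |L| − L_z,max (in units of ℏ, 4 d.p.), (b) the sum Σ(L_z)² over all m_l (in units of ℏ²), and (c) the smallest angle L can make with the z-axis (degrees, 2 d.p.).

|L| − L_z,max = (√30 − 5)ℏ ≈ 0.4772ℏ.
Σ m_l² = 110, so Σ(L_z)² = 110 ℏ².
cos θ_min = 5/√30, so θ_min ≈ 24.09°.

|L|−L_z,max ≈ 0.4772ℏ; Σ(L_z)² = 110 ℏ²; θ_min ≈ 24.09°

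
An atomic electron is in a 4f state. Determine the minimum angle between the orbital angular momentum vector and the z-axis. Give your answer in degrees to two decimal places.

θ_min ≈ 30.00°

The 4f subshell has l = 3.
|L|² = l(l+1)ℏ² = 12ℏ², so |L| = 2√3 ℏ.
The smallest angle corresponds to the largest L_z, i.e. m_l = l = 3, giving L_z = 3ℏ.
cos θ_min = 3/√12, so θ_min ≈ 30.00°.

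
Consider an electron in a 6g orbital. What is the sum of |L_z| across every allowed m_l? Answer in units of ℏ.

Σ|L_z| = 20 ℏ

6g means n = 6, l = 4.
The allowed m_l values are -4, -3, -2, -1, 0, 1, 2, 3, 4.
Σ|m_l| = 2(1+2+…+4) = 20.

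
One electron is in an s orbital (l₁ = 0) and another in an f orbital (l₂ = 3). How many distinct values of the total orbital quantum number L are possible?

1

Angular momentum addition gives L = |l₁ − l₂|, …, l₁ + l₂.
Allowed values: L = 3.
That is 1 value.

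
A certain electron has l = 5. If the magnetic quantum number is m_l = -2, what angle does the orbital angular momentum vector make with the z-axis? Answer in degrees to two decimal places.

|L| = ℏ√(l(l+1)) = √30 ℏ.
L_z = m_l ℏ = −2ℏ.
cos θ = L_z/|L| = -2/√30, so θ ≈ 111.42°.

θ ≈ 111.42°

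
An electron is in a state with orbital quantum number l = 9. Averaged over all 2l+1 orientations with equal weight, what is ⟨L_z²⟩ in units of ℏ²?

⟨L_z²⟩ = 30 ℏ²

m_l runs from −9 to 9, i.e. {-9, -8, -7, -6, -5, -4, -3, -2, -1, 0, 1, 2, 3, 4, 5, 6, 7, 8, 9}.
⟨L_z²⟩ = ℏ²·l(l+1)/3 = 30ℏ².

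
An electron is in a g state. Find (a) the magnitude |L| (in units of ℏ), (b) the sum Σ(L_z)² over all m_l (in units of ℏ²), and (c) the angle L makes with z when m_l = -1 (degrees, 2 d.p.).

For a g orbital, l = 4.
|L| = ℏ√(4·5) = 2√5 ℏ ≈ 4.472ℏ.
Σ m_l² = 60, so Σ(L_z)² = 60 ℏ².
For m_l = -1: cos θ = -1/√20, θ ≈ 102.92°.

|L| = 2√5 ℏ ≈ 4.472ℏ; Σ(L_z)² = 60 ℏ²; θ(m_l=-1) ≈ 102.92°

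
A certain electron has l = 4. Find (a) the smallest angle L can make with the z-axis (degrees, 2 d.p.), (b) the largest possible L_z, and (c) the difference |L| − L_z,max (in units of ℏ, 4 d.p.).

cos θ_min = 4/√20, so θ_min ≈ 26.57°.
L_z,max = lℏ = 4ℏ.
|L| − L_z,max = (2√5 − 4)ℏ ≈ 0.4721ℏ.

θ_min ≈ 26.57°; L_z,max = 4ℏ; |L|−L_z,max ≈ 0.4721ℏ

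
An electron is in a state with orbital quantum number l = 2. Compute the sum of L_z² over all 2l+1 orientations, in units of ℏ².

m_l runs from −2 to 2, i.e. {-2, -1, 0, 1, 2}.
Σ m_l² = l(l+1)(2l+1)/3 = 2·3·5/3 = 10.

Σ(L_z)² = 10 ℏ²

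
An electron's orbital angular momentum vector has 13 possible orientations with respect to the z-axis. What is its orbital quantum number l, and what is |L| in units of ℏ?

l = 6, |L| = √42 ℏ ≈ 6.481ℏ

2l + 1 = 13 ⇒ l = 6.
|L| = ℏ√(l(l+1)) = ℏ√(6·7) = √42 ℏ.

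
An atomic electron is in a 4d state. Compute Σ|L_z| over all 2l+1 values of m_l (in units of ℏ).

Σ|L_z| = 6 ℏ

For 4d, l = 2.
The allowed m_l values are -2, -1, 0, 1, 2.
Σ|m_l| = l(l+1) = 6.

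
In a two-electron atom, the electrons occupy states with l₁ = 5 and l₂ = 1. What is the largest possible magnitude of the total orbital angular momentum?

L runs from |5 − 1| = 4 to 5 + 1 = 6.
So L can be 4, 5, 6.
The largest magnitude corresponds to L = 6: |L_tot| = ℏ√(6·7) = √42 ℏ.

|L_tot|_max = √42 ℏ ≈ 6.481ℏ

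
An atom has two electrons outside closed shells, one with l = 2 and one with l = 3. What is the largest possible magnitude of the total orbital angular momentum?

By the triangle rule, |l₁ − l₂| ≤ L ≤ l₁ + l₂.
Allowed values: L = 1, 2, 3, 4, 5.
The largest magnitude corresponds to L = 5: |L_tot| = ℏ√(5·6) = √30 ℏ.

|L_tot|_max = √30 ℏ ≈ 5.477ℏ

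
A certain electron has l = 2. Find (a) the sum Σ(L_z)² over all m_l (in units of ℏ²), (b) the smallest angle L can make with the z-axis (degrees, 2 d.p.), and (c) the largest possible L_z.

Σ m_l² = 10, so Σ(L_z)² = 10 ℏ².
cos θ_min = 2/√6, so θ_min ≈ 35.26°.
L_z,max = lℏ = 2ℏ.

Σ(L_z)² = 10 ℏ²; θ_min ≈ 35.26°; L_z,max = 2ℏ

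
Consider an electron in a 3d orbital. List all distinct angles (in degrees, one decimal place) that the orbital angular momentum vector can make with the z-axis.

For 3d, l = 2.
|L|² = l(l+1)ℏ² = 6ℏ², so |L| = √6 ℏ.
cos θ = m_l/√6 for each m_l ∈ {-2, -1, 0, 1, 2}.

θ ∈ {35.3°, 65.9°, 90.0°, 114.1°, 144.7°}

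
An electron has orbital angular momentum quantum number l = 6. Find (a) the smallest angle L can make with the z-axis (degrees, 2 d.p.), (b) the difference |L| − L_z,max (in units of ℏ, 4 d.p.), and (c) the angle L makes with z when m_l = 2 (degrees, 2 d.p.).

θ_min ≈ 22.21°; |L|−L_z,max ≈ 0.4807ℏ; θ(m_l=2) ≈ 72.02°

cos θ_min = 6/√42, so θ_min ≈ 22.21°.
|L| − L_z,max = (√42 − 6)ℏ ≈ 0.4807ℏ.
For m_l = 2: cos θ = 2/√42, θ ≈ 72.02°.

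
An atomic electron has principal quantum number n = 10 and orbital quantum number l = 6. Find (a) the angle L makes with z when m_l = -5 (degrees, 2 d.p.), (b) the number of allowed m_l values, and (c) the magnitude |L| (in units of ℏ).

For m_l = -5: cos θ = -5/√42, θ ≈ 140.49°.
There are 2l+1 = 13 values of m_l.
|L| = ℏ√(6·7) = √42 ℏ ≈ 6.481ℏ.

θ(m_l=-5) ≈ 140.49°; 13 values; |L| = √42 ℏ ≈ 6.481ℏ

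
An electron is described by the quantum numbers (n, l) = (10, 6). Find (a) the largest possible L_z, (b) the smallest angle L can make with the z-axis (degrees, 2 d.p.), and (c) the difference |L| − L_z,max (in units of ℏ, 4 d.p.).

L_z,max = lℏ = 6ℏ.
cos θ_min = 6/√42, so θ_min ≈ 22.21°.
|L| − L_z,max = (√42 − 6)ℏ ≈ 0.4807ℏ.

L_z,max = 6ℏ; θ_min ≈ 22.21°; |L|−L_z,max ≈ 0.4807ℏ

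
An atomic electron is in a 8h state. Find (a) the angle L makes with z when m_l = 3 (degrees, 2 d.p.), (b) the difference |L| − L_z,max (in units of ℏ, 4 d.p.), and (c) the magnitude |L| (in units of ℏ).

θ(m_l=3) ≈ 56.79°; |L|−L_z,max ≈ 0.4772ℏ; |L| = √30 ℏ ≈ 5.477ℏ

For 8h, l = 5.
For m_l = 3: cos θ = 3/√30, θ ≈ 56.79°.
|L| − L_z,max = (√30 − 5)ℏ ≈ 0.4772ℏ.
|L| = ℏ√(5·6) = √30 ℏ ≈ 5.477ℏ.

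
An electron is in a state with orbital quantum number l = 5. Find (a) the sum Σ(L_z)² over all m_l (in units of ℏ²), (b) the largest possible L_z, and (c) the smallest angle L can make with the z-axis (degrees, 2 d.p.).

Σ m_l² = 110, so Σ(L_z)² = 110 ℏ².
L_z,max = lℏ = 5ℏ.
cos θ_min = 5/√30, so θ_min ≈ 24.09°.

Σ(L_z)² = 110 ℏ²; L_z,max = 5ℏ; θ_min ≈ 24.09°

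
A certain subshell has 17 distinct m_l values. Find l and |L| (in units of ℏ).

l = 8, |L| = 6√2 ℏ ≈ 8.485ℏ

17 = 2l + 1, so l = (17−1)/2 = 8.
Then |L| = √(l(l+1)) ℏ = 6√2 ℏ.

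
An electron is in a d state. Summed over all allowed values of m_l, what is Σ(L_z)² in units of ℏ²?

For a d orbital, l = 2.
The allowed m_l values are -2, -1, 0, 1, 2.
Σ m_l² = 2·(1 + 4) = 10.

Σ(L_z)² = 10 ℏ²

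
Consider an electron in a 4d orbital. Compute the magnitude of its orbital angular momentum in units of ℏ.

For 4d, l = 2.
|L| = ℏ√(l(l+1)) = ℏ√(2·3) = √6 ℏ

|L| = √6 ℏ ≈ 2.449ℏ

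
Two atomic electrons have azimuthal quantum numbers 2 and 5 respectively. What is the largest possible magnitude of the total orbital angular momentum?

|L_tot|_max = 2√14 ℏ ≈ 7.483ℏ

Angular momentum addition gives L = |l₁ − l₂|, …, l₁ + l₂.
Allowed values: L = 3, 4, 5, 6, 7.
The largest magnitude corresponds to L = 7: |L_tot| = ℏ√(7·8) = 2√14 ℏ.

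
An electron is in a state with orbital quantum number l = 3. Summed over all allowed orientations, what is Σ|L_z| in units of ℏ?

Σ|L_z| = 12 ℏ

m_l ∈ {-3, -2, -1, 0, 1, 2, 3}.
Σ|m_l| = 2(1+2+…+3) = 12.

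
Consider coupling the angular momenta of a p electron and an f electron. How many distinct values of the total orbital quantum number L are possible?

3

By the triangle rule, |l₁ − l₂| ≤ L ≤ l₁ + l₂.
Allowed values: L = 2, 3, 4.
That is 3 values.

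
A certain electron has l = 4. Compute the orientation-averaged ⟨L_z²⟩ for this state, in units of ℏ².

m_l ∈ {-4, -3, -2, -1, 0, 1, 2, 3, 4}.
Average of L_z² over 9 states: 60/9 ℏ² = 6.667 ℏ².

⟨L_z²⟩ = 6.667 ℏ²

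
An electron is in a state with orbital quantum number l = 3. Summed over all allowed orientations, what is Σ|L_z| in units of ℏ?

Σ|L_z| = 12 ℏ

m_l ∈ {-3, -2, -1, 0, 1, 2, 3}.
Σ|m_l| = l(l+1) = 12.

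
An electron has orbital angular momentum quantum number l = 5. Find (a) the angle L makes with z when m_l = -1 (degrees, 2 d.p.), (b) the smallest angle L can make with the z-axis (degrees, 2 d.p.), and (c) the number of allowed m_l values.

θ(m_l=-1) ≈ 100.52°; θ_min ≈ 24.09°; 11 values

For m_l = -1: cos θ = -1/√30, θ ≈ 100.52°.
cos θ_min = 5/√30, so θ_min ≈ 24.09°.
There are 2l+1 = 11 values of m_l.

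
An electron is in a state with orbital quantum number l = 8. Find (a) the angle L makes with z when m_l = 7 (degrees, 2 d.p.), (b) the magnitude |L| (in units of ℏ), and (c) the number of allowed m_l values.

For m_l = 7: cos θ = 7/√72, θ ≈ 34.42°.
|L| = ℏ√(8·9) = 6√2 ℏ ≈ 8.485ℏ.
There are 2l+1 = 17 values of m_l.

θ(m_l=7) ≈ 34.42°; |L| = 6√2 ℏ ≈ 8.485ℏ; 17 values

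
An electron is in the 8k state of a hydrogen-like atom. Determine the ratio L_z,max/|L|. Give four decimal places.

L_z,max/|L| = 0.9354

For 8k, l = 7.
|L| = 2√14 ℏ ≈ 7.4833ℏ, while L_z,max = lℏ = 7ℏ.
L_z,max/|L| = 7/√56 = 0.9354.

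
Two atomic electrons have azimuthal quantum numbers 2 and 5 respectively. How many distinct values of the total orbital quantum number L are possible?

L runs from |2 − 5| = 3 to 2 + 5 = 7.
Allowed values: L = 3, 4, 5, 6, 7.
That is 5 values.

5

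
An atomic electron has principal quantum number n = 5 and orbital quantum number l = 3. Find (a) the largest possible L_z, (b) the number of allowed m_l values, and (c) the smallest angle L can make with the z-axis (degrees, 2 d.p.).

L_z,max = lℏ = 3ℏ.
There are 2l+1 = 7 values of m_l.
cos θ_min = 3/√12, so θ_min ≈ 30.00°.

L_z,max = 3ℏ; 7 values; θ_min ≈ 30.00°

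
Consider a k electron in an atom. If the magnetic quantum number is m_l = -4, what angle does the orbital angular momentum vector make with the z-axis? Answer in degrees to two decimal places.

A k state has l = 7.
|L|² = l(l+1)ℏ² = 56ℏ², so |L| = 2√14 ℏ.
L_z = m_l ℏ = −4ℏ.
cos θ = L_z/|L| = -4/√56, so θ ≈ 122.31°.

θ ≈ 122.31°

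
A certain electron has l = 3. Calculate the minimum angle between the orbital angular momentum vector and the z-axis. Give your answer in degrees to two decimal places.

|L| = √(l(l+1)) ℏ = 2√3 ℏ.
The smallest angle corresponds to the largest L_z, i.e. m_l = l = 3, giving L_z = 3ℏ.
cos θ_min = 3/√12, so θ_min ≈ 30.00°.

θ_min ≈ 30.00°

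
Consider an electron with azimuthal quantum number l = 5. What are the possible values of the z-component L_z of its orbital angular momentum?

L_z = m_l ℏ with m_l ranging from −l to +l in integer steps.
For l = 5: m_l ∈ {-5, -4, -3, -2, -1, 0, 1, 2, 3, 4, 5}.

L_z ∈ {−5ℏ, −4ℏ, −3ℏ, −2ℏ, −ℏ, 0, ℏ, 2ℏ, 3ℏ, 4ℏ, 5ℏ}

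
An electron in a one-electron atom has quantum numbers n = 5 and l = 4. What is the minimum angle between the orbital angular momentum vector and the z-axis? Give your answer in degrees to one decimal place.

|L| = √(l(l+1)) ℏ = 2√5 ℏ.
The smallest angle corresponds to the largest L_z, i.e. m_l = l = 4, giving L_z = 4ℏ.
cos θ_min = 4/√20, so θ_min ≈ 26.6°.

θ_min ≈ 26.6°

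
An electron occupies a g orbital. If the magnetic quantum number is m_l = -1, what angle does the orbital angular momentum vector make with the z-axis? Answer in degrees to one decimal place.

A g state has l = 4.
|L| = √(l(l+1)) ℏ = 2√5 ℏ.
L_z = m_l ℏ = −1ℏ.
cos θ = L_z/|L| = -1/√20, so θ ≈ 102.9°.

θ ≈ 102.9°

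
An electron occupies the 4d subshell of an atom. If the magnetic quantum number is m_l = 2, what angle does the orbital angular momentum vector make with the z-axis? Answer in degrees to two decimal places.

For 4d, l = 2.
|L|² = l(l+1)ℏ² = 6ℏ², so |L| = √6 ℏ.
L_z = m_l ℏ = 2ℏ.
cos θ = L_z/|L| = 2/√6, so θ ≈ 35.26°.

θ ≈ 35.26°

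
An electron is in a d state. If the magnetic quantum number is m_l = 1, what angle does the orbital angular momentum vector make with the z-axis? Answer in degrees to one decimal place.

θ ≈ 65.9°

A d state has l = 2.
|L| = ℏ√(l(l+1)) = √6 ℏ.
L_z = m_l ℏ = 1ℏ.
cos θ = L_z/|L| = 1/√6, so θ ≈ 65.9°.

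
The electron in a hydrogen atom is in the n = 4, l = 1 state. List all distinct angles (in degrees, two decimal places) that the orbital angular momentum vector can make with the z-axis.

|L|² = l(l+1)ℏ² = 2ℏ², so |L| = √2 ℏ.
cos θ = m_l/√2 for each m_l ∈ {-1, 0, 1}.

θ ∈ {45.00°, 90.00°, 135.00°}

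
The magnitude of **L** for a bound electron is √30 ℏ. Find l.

l = 5

|L| = ℏ√(l(l+1)), so l(l+1) = 30.
Solving: l = 5.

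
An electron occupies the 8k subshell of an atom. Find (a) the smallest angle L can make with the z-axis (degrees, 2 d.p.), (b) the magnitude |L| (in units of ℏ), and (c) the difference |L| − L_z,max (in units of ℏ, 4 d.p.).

θ_min ≈ 20.70°; |L| = 2√14 ℏ ≈ 7.483ℏ; |L|−L_z,max ≈ 0.4833ℏ

The 8k subshell has l = 7.
cos θ_min = 7/√56, so θ_min ≈ 20.70°.
|L| = ℏ√(7·8) = 2√14 ℏ ≈ 7.483ℏ.
|L| − L_z,max = (2√14 − 7)ℏ ≈ 0.4833ℏ.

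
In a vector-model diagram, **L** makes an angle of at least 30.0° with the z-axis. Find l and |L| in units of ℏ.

l = 3, |L| = 2√3 ℏ ≈ 3.464ℏ

cos θ_min = l/√(l(l+1)) = √(l/(l+1)), so l/(l+1) = cos²(30.0°) = 0.7500.
Thus l = 0.7500/(1 − 0.7500) ≈ 3.
Then |L| = ℏ√(3·4) = 2√3 ℏ.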